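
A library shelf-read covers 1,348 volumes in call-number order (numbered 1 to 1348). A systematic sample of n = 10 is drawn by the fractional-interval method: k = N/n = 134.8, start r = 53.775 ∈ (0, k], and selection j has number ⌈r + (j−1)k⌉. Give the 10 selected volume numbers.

54, 189, 324, 459, 593, 728, 863, 998, 1133, 1267

j=1: r + 0k = 53.775 → ⌈·⌉ = 54
j=2: r + 1k = 188.575 → ⌈·⌉ = 189
j=3: r + 2k = 323.375 → ⌈·⌉ = 324
j=4: r + 3k = 458.175 → ⌈·⌉ = 459
j=5: r + 4k = 592.975 → ⌈·⌉ = 593
j=6: r + 5k = 727.775 → ⌈·⌉ = 728
j=7: r + 6k = 862.575 → ⌈·⌉ = 863
j=8: r + 7k = 997.375 → ⌈·⌉ = 998
j=9: r + 8k = 1132.175 → ⌈·⌉ = 1133
j=10: r + 9k = 1266.975 → ⌈·⌉ = 1267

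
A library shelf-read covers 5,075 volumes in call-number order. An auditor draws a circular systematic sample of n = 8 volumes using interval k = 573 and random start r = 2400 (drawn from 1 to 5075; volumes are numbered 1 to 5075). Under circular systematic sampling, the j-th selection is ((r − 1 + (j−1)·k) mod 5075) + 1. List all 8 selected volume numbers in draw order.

Selection 1: 2400
Selection 2: 2400 + 573 = 2973
Selection 3: 2973 + 573 = 3546
Selection 4: 3546 + 573 = 4119
Selection 5: 4119 + 573 = 4692
Selection 6: 4692 + 573 = 5265 → 5265 − 5075 = 190
Selection 7: 190 + 573 = 763
Selection 8: 763 + 573 = 1336

2400, 2973, 3546, 4119, 4692, 190, 763, 1336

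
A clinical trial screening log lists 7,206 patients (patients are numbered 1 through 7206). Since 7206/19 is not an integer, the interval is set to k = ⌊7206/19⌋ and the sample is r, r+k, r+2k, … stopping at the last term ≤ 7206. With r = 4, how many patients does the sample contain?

k = ⌊7206/19⌋ = 379
Achieved size = ⌊(7206 − 4)/379⌋ + 1 = ⌊7202/379⌋ + 1 = 19 + 1 = 20
(last selection: 4 + 19×379 = 7205 ≤ 7206; next would be 7584 > 7206)

20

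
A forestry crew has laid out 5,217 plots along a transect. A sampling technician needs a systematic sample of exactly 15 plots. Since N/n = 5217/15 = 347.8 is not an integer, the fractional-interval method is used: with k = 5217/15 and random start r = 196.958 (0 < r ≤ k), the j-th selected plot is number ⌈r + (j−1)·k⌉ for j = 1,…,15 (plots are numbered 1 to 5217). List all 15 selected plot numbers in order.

j=1: r + 0k = 196.958 → ⌈·⌉ = 197
j=2: r + 1k = 544.758 → ⌈·⌉ = 545
j=3: r + 2k = 892.558 → ⌈·⌉ = 893
j=4: r + 3k = 1240.358 → ⌈·⌉ = 1241
j=5: r + 4k = 1588.158 → ⌈·⌉ = 1589
j=6: r + 5k = 1935.958 → ⌈·⌉ = 1936
j=7: r + 6k = 2283.758 → ⌈·⌉ = 2284
j=8: r + 7k = 2631.558 → ⌈·⌉ = 2632
j=9: r + 8k = 2979.358 → ⌈·⌉ = 2980
j=10: r + 9k = 3327.158 → ⌈·⌉ = 3328
j=11: r + 10k = 3674.958 → ⌈·⌉ = 3675
j=12: r + 11k = 4022.758 → ⌈·⌉ = 4023
j=13: r + 12k = 4370.558 → ⌈·⌉ = 4371
j=14: r + 13k = 4718.358 → ⌈·⌉ = 4719
j=15: r + 14k = 5066.158 → ⌈·⌉ = 5067

197, 545, 893, 1241, 1589, 1936, 2284, 2632, 2980, 3328, 3675, 4023, 4371, 4719, 5067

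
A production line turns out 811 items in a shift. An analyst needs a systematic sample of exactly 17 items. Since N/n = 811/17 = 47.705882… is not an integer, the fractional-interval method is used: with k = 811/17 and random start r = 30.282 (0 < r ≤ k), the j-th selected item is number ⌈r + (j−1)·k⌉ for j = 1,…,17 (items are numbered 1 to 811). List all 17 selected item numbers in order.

31, 78, 126, 174, 222, 269, 317, 365, 412, 460, 508, 556, 603, 651, 699, 746, 794

j=1: r + 0k = 30.282 → ⌈·⌉ = 31
j=2: r + 1k = 77.987882… → ⌈·⌉ = 78
j=3: r + 2k = 125.693764… → ⌈·⌉ = 126
j=4: r + 3k = 173.399647… → ⌈·⌉ = 174
j=5: r + 4k = 221.105529… → ⌈·⌉ = 222
j=6: r + 5k = 268.811411… → ⌈·⌉ = 269
j=7: r + 6k = 316.517294… → ⌈·⌉ = 317
j=8: r + 7k = 364.223176… → ⌈·⌉ = 365
j=9: r + 8k = 411.929058… → ⌈·⌉ = 412
j=10: r + 9k = 459.634941… → ⌈·⌉ = 460
j=11: r + 10k = 507.340823… → ⌈·⌉ = 508
j=12: r + 11k = 555.046705… → ⌈·⌉ = 556
j=13: r + 12k = 602.752588… → ⌈·⌉ = 603
j=14: r + 13k = 650.458470… → ⌈·⌉ = 651
j=15: r + 14k = 698.164352… → ⌈·⌉ = 699
j=16: r + 15k = 745.870235… → ⌈·⌉ = 746
j=17: r + 16k = 793.576117… → ⌈·⌉ = 794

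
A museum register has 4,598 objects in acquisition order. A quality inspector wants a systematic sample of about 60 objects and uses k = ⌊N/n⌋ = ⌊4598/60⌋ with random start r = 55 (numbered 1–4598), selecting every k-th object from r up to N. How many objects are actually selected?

k = ⌊4598/60⌋ = 76
Achieved size = ⌊(4598 − 55)/76⌋ + 1 = ⌊4543/76⌋ + 1 = 59 + 1 = 60
(last selection: 55 + 59×76 = 4539 ≤ 4598; next would be 4615 > 4598)

60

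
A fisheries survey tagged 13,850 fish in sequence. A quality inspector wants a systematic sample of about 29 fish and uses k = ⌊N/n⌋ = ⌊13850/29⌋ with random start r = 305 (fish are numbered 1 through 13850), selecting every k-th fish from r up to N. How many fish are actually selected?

29

k = ⌊13850/29⌋ = 477
Achieved size = ⌊(13850 − 305)/477⌋ + 1 = ⌊13545/477⌋ + 1 = 28 + 1 = 29
(last selection: 305 + 28×477 = 13661 ≤ 13850; next would be 14138 > 13850)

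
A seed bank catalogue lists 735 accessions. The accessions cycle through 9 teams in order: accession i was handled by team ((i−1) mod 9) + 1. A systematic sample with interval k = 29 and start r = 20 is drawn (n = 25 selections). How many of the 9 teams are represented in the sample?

Consecutive selections differ by k = 29, so their team numbers differ by 29 mod 9 = 2.
gcd(29, 9) = 1, so the sample visits 9/1 = 9 distinct residues mod 9.
Start 20 is team 2; the teams hit are 1, 2, 3, 4, 5, 6, 7, 8, 9.

9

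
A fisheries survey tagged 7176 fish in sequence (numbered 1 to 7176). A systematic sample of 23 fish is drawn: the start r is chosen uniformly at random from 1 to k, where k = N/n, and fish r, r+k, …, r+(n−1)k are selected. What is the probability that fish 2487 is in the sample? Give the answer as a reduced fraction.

k = 7176/23 = 312.
Fish 2487 is selected iff r ≡ 2487 (mod 312); exactly one such r in {1,…,312}.
Inclusion probability = 1/312.

1/312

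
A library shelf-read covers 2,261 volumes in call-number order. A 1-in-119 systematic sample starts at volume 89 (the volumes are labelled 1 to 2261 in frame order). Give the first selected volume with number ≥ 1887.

k = 119
Steps past start: ⌈(1887 − 89)/119⌉ = ⌈1798/119⌉ = 16
Selected volume: 89 + 16×119 = 1993

1993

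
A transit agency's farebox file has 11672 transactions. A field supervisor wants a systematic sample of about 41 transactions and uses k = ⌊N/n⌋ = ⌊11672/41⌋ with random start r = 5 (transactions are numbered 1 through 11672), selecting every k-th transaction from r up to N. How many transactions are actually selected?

42

k = ⌊11672/41⌋ = 284
Achieved size = ⌊(11672 − 5)/284⌋ + 1 = ⌊11667/284⌋ + 1 = 41 + 1 = 42
(last selection: 5 + 41×284 = 11649 ≤ 11672; next would be 11933 > 11672)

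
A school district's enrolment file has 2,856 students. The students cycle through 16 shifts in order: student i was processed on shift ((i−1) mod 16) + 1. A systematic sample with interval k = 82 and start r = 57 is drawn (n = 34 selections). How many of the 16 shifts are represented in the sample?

Consecutive selections differ by k = 82, so their shift numbers differ by 82 mod 16 = 2.
gcd(82, 16) = 2, so the sample visits 16/2 = 8 distinct residues mod 16.
Start 57 is shift 9; the shifts hit are 1, 3, 5, 7, 9, 11, 13, 15.

8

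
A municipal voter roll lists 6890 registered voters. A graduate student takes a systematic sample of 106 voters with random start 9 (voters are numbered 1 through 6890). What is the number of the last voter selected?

6834

k = 6890/106 = 65
106th selection = r + (106−1)·k = 9 + 105×65 = 9 + 6825 = 6834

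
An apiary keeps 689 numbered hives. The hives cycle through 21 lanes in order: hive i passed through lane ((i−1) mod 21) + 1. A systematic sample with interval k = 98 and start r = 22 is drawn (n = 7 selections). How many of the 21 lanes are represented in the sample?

Consecutive selections differ by k = 98, so their lane numbers differ by 98 mod 21 = 14.
gcd(98, 21) = 7, so the sample visits 21/7 = 3 distinct residues mod 21.
Start 22 is lane 1; the lanes hit are 1, 8, 15.

3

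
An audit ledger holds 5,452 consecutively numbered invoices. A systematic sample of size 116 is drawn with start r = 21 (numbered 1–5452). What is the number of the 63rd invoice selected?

k = 5452/116 = 47
63rd selection = r + (63−1)·k = 21 + 62×47 = 21 + 2914 = 2935

2935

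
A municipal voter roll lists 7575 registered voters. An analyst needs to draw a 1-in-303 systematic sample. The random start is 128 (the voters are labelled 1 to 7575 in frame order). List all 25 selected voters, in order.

voter 1: 128
voter 2: 128 + 303 = 431
voter 3: 431 + 303 = 734
voter 4: 734 + 303 = 1037
voter 5: 1037 + 303 = 1340
voter 6: 1340 + 303 = 1643
voter 7: 1643 + 303 = 1946
voter 8: 1946 + 303 = 2249
voter 9: 2249 + 303 = 2552
voter 10: 2552 + 303 = 2855
voter 11: 2855 + 303 = 3158
voter 12: 3158 + 303 = 3461
voter 13: 3461 + 303 = 3764
voter 14: 3764 + 303 = 4067
voter 15: 4067 + 303 = 4370
voter 16: 4370 + 303 = 4673
voter 17: 4673 + 303 = 4976
voter 18: 4976 + 303 = 5279
voter 19: 5279 + 303 = 5582
voter 20: 5582 + 303 = 5885
voter 21: 5885 + 303 = 6188
voter 22: 6188 + 303 = 6491
voter 23: 6491 + 303 = 6794
voter 24: 6794 + 303 = 7097
voter 25: 7097 + 303 = 7400

128, 431, 734, 1037, 1340, 1643, 1946, 2249, 2552, 2855, 3158, 3461, 3764, 4067, 4370, 4673, 4976, 5279, 5582, 5885, 6188, 6491, 6794, 7097, 7400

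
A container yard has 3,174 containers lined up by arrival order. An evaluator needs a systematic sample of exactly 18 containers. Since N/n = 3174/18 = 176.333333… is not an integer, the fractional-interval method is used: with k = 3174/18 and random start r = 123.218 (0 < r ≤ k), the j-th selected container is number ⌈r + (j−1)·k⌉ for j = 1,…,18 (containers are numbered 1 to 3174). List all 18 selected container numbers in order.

124, 300, 476, 653, 829, 1005, 1182, 1358, 1534, 1711, 1887, 2063, 2240, 2416, 2592, 2769, 2945, 3121

j=1: r + 0k = 123.218 → ⌈·⌉ = 124
j=2: r + 1k = 299.551333… → ⌈·⌉ = 300
j=3: r + 2k = 475.884666… → ⌈·⌉ = 476
j=4: r + 3k = 652.218 → ⌈·⌉ = 653
j=5: r + 4k = 828.551333… → ⌈·⌉ = 829
j=6: r + 5k = 1004.884666… → ⌈·⌉ = 1005
j=7: r + 6k = 1181.218 → ⌈·⌉ = 1182
j=8: r + 7k = 1357.551333… → ⌈·⌉ = 1358
j=9: r + 8k = 1533.884666… → ⌈·⌉ = 1534
j=10: r + 9k = 1710.218 → ⌈·⌉ = 1711
j=11: r + 10k = 1886.551333… → ⌈·⌉ = 1887
j=12: r + 11k = 2062.884666… → ⌈·⌉ = 2063
j=13: r + 12k = 2239.218 → ⌈·⌉ = 2240
j=14: r + 13k = 2415.551333… → ⌈·⌉ = 2416
j=15: r + 14k = 2591.884666… → ⌈·⌉ = 2592
j=16: r + 15k = 2768.218 → ⌈·⌉ = 2769
j=17: r + 16k = 2944.551333… → ⌈·⌉ = 2945
j=18: r + 17k = 3120.884666… → ⌈·⌉ = 3121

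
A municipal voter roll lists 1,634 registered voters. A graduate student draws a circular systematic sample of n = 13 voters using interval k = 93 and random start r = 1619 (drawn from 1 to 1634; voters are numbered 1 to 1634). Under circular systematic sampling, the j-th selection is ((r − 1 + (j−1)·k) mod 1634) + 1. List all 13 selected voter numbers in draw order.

1619, 78, 171, 264, 357, 450, 543, 636, 729, 822, 915, 1008, 1101

Selection 1: 1619
Selection 2: 1619 + 93 = 1712 → 1712 − 1634 = 78
Selection 3: 78 + 93 = 171
Selection 4: 171 + 93 = 264
Selection 5: 264 + 93 = 357
Selection 6: 357 + 93 = 450
Selection 7: 450 + 93 = 543
Selection 8: 543 + 93 = 636
Selection 9: 636 + 93 = 729
Selection 10: 729 + 93 = 822
Selection 11: 822 + 93 = 915
Selection 12: 915 + 93 = 1008
Selection 13: 1008 + 93 = 1101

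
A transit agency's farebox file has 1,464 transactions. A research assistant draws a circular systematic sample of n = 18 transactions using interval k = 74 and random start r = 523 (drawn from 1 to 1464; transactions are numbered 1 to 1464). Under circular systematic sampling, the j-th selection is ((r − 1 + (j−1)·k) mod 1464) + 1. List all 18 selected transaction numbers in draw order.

523, 597, 671, 745, 819, 893, 967, 1041, 1115, 1189, 1263, 1337, 1411, 21, 95, 169, 243, 317

Selection 1: 523
Selection 2: 523 + 74 = 597
Selection 3: 597 + 74 = 671
Selection 4: 671 + 74 = 745
Selection 5: 745 + 74 = 819
Selection 6: 819 + 74 = 893
Selection 7: 893 + 74 = 967
Selection 8: 967 + 74 = 1041
Selection 9: 1041 + 74 = 1115
Selection 10: 1115 + 74 = 1189
Selection 11: 1189 + 74 = 1263
Selection 12: 1263 + 74 = 1337
Selection 13: 1337 + 74 = 1411
Selection 14: 1411 + 74 = 1485 → 1485 − 1464 = 21
Selection 15: 21 + 74 = 95
Selection 16: 95 + 74 = 169
Selection 17: 169 + 74 = 243
Selection 18: 243 + 74 = 317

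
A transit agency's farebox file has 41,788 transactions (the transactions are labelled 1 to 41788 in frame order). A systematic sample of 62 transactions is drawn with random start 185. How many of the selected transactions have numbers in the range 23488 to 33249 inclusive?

15

k = 41788/62 = 674
First selection ≥ 23488: 185 + ⌈(23488−185)/674⌉·674 = 185 + 35×674 = 23775
Last selection ≤ 33249: 185 + ⌊(33249−185)/674⌋·674 = 185 + 49×674 = 33211
Count = 49 − 35 + 1 = 15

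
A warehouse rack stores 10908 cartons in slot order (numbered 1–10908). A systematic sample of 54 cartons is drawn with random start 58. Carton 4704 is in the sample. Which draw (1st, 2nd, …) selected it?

24

k = 10908/54 = 202
position = (4704 − 58)/202 + 1 = 4646/202 + 1 = 23 + 1 = 24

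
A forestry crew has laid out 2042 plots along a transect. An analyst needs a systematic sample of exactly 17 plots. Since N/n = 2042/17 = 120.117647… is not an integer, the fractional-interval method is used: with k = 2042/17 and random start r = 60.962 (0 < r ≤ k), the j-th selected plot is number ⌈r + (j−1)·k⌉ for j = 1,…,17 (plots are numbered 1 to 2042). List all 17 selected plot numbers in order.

j=1: r + 0k = 60.962 → ⌈·⌉ = 61
j=2: r + 1k = 181.079647… → ⌈·⌉ = 182
j=3: r + 2k = 301.197294… → ⌈·⌉ = 302
j=4: r + 3k = 421.314941… → ⌈·⌉ = 422
j=5: r + 4k = 541.432588… → ⌈·⌉ = 542
j=6: r + 5k = 661.550235… → ⌈·⌉ = 662
j=7: r + 6k = 781.667882… → ⌈·⌉ = 782
j=8: r + 7k = 901.785529… → ⌈·⌉ = 902
j=9: r + 8k = 1021.903176… → ⌈·⌉ = 1022
j=10: r + 9k = 1142.020823… → ⌈·⌉ = 1143
j=11: r + 10k = 1262.138470… → ⌈·⌉ = 1263
j=12: r + 11k = 1382.256117… → ⌈·⌉ = 1383
j=13: r + 12k = 1502.373764… → ⌈·⌉ = 1503
j=14: r + 13k = 1622.491411… → ⌈·⌉ = 1623
j=15: r + 14k = 1742.609058… → ⌈·⌉ = 1743
j=16: r + 15k = 1862.726705… → ⌈·⌉ = 1863
j=17: r + 16k = 1982.844352… → ⌈·⌉ = 1983

61, 182, 302, 422, 542, 662, 782, 902, 1022, 1143, 1263, 1383, 1503, 1623, 1743, 1863, 1983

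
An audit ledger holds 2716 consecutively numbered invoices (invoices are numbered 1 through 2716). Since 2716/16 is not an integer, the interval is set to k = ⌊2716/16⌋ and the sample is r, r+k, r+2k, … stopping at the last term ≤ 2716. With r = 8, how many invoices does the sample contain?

17

k = ⌊2716/16⌋ = 169
Achieved size = ⌊(2716 − 8)/169⌋ + 1 = ⌊2708/169⌋ + 1 = 16 + 1 = 17
(last selection: 8 + 16×169 = 2712 ≤ 2716; next would be 2881 > 2716)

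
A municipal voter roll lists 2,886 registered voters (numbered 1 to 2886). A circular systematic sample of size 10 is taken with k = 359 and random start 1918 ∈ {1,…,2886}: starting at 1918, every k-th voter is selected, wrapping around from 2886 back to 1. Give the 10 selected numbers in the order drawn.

Selection 1: 1918
Selection 2: 1918 + 359 = 2277
Selection 3: 2277 + 359 = 2636
Selection 4: 2636 + 359 = 2995 → 2995 − 2886 = 109
Selection 5: 109 + 359 = 468
Selection 6: 468 + 359 = 827
Selection 7: 827 + 359 = 1186
Selection 8: 1186 + 359 = 1545
Selection 9: 1545 + 359 = 1904
Selection 10: 1904 + 359 = 2263

1918, 2277, 2636, 109, 468, 827, 1186, 1545, 1904, 2263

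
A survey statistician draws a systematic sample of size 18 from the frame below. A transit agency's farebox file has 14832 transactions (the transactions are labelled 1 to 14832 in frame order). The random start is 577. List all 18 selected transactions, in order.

577, 1401, 2225, 3049, 3873, 4697, 5521, 6345, 7169, 7993, 8817, 9641, 10465, 11289, 12113, 12937, 13761, 14585

k = N/n = 14832/18 = 824
transaction 1: 577
transaction 2: 577 + 824 = 1401
transaction 3: 1401 + 824 = 2225
transaction 4: 2225 + 824 = 3049
transaction 5: 3049 + 824 = 3873
transaction 6: 3873 + 824 = 4697
transaction 7: 4697 + 824 = 5521
transaction 8: 5521 + 824 = 6345
transaction 9: 6345 + 824 = 7169
transaction 10: 7169 + 824 = 7993
transaction 11: 7993 + 824 = 8817
transaction 12: 8817 + 824 = 9641
transaction 13: 9641 + 824 = 10465
transaction 14: 10465 + 824 = 11289
transaction 15: 11289 + 824 = 12113
transaction 16: 12113 + 824 = 12937
transaction 17: 12937 + 824 = 13761
transaction 18: 13761 + 824 = 14585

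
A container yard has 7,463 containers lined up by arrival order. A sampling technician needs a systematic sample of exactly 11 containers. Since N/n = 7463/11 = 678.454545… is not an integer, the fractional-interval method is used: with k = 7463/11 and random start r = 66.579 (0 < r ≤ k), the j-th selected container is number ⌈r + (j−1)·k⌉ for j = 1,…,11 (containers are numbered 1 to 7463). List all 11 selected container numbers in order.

67, 746, 1424, 2102, 2781, 3459, 4138, 4816, 5495, 6173, 6852

j=1: r + 0k = 66.579 → ⌈·⌉ = 67
j=2: r + 1k = 745.033545… → ⌈·⌉ = 746
j=3: r + 2k = 1423.488090… → ⌈·⌉ = 1424
j=4: r + 3k = 2101.942636… → ⌈·⌉ = 2102
j=5: r + 4k = 2780.397181… → ⌈·⌉ = 2781
j=6: r + 5k = 3458.851727… → ⌈·⌉ = 3459
j=7: r + 6k = 4137.306272… → ⌈·⌉ = 4138
j=8: r + 7k = 4815.760818… → ⌈·⌉ = 4816
j=9: r + 8k = 5494.215363… → ⌈·⌉ = 5495
j=10: r + 9k = 6172.669909… → ⌈·⌉ = 6173
j=11: r + 10k = 6851.124454… → ⌈·⌉ = 6852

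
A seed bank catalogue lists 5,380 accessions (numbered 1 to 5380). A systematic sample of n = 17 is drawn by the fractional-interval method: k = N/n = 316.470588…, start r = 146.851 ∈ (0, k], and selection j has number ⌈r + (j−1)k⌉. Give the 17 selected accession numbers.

147, 464, 780, 1097, 1413, 1730, 2046, 2363, 2679, 2996, 3312, 3629, 3945, 4261, 4578, 4894, 5211

j=1: r + 0k = 146.851 → ⌈·⌉ = 147
j=2: r + 1k = 463.321588… → ⌈·⌉ = 464
j=3: r + 2k = 779.792176… → ⌈·⌉ = 780
j=4: r + 3k = 1096.262764… → ⌈·⌉ = 1097
j=5: r + 4k = 1412.733352… → ⌈·⌉ = 1413
j=6: r + 5k = 1729.203941… → ⌈·⌉ = 1730
j=7: r + 6k = 2045.674529… → ⌈·⌉ = 2046
j=8: r + 7k = 2362.145117… → ⌈·⌉ = 2363
j=9: r + 8k = 2678.615705… → ⌈·⌉ = 2679
j=10: r + 9k = 2995.086294… → ⌈·⌉ = 2996
j=11: r + 10k = 3311.556882… → ⌈·⌉ = 3312
j=12: r + 11k = 3628.027470… → ⌈·⌉ = 3629
j=13: r + 12k = 3944.498058… → ⌈·⌉ = 3945
j=14: r + 13k = 4260.968647… → ⌈·⌉ = 4261
j=15: r + 14k = 4577.439235… → ⌈·⌉ = 4578
j=16: r + 15k = 4893.909823… → ⌈·⌉ = 4894
j=17: r + 16k = 5210.380411… → ⌈·⌉ = 5211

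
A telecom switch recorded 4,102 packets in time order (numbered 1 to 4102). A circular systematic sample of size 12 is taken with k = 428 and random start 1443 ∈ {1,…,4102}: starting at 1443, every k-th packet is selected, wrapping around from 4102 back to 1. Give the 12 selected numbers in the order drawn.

Selection 1: 1443
Selection 2: 1443 + 428 = 1871
Selection 3: 1871 + 428 = 2299
Selection 4: 2299 + 428 = 2727
Selection 5: 2727 + 428 = 3155
Selection 6: 3155 + 428 = 3583
Selection 7: 3583 + 428 = 4011
Selection 8: 4011 + 428 = 4439 → 4439 − 4102 = 337
Selection 9: 337 + 428 = 765
Selection 10: 765 + 428 = 1193
Selection 11: 1193 + 428 = 1621
Selection 12: 1621 + 428 = 2049

1443, 1871, 2299, 2727, 3155, 3583, 4011, 337, 765, 1193, 1621, 2049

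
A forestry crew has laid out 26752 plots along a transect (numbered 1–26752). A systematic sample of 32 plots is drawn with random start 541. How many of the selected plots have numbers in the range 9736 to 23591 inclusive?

k = 26752/32 = 836
First selection ≥ 9736: 541 + ⌈(9736−541)/836⌉·836 = 541 + 11×836 = 9737
Last selection ≤ 23591: 541 + ⌊(23591−541)/836⌋·836 = 541 + 27×836 = 23113
Count = 27 − 11 + 1 = 17

17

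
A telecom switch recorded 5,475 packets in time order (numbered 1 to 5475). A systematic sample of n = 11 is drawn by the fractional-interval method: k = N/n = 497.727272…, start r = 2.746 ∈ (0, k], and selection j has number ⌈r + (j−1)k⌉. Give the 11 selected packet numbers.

3, 501, 999, 1496, 1994, 2492, 2990, 3487, 3985, 4483, 4981

j=1: r + 0k = 2.746 → ⌈·⌉ = 3
j=2: r + 1k = 500.473272… → ⌈·⌉ = 501
j=3: r + 2k = 998.200545… → ⌈·⌉ = 999
j=4: r + 3k = 1495.927818… → ⌈·⌉ = 1496
j=5: r + 4k = 1993.655090… → ⌈·⌉ = 1994
j=6: r + 5k = 2491.382363… → ⌈·⌉ = 2492
j=7: r + 6k = 2989.109636… → ⌈·⌉ = 2990
j=8: r + 7k = 3486.836909… → ⌈·⌉ = 3487
j=9: r + 8k = 3984.564181… → ⌈·⌉ = 3985
j=10: r + 9k = 4482.291454… → ⌈·⌉ = 4483
j=11: r + 10k = 4980.018727… → ⌈·⌉ = 4981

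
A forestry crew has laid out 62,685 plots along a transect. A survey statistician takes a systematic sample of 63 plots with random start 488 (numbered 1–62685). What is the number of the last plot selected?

k = 62685/63 = 995
63rd selection = r + (63−1)·k = 488 + 62×995 = 488 + 61690 = 62178

62178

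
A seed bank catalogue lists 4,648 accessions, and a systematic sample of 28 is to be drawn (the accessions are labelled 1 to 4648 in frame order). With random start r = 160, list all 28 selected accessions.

k = N/n = 4648/28 = 166
accession 1: 160
accession 2: 160 + 166 = 326
accession 3: 326 + 166 = 492
accession 4: 492 + 166 = 658
accession 5: 658 + 166 = 824
accession 6: 824 + 166 = 990
accession 7: 990 + 166 = 1156
accession 8: 1156 + 166 = 1322
accession 9: 1322 + 166 = 1488
accession 10: 1488 + 166 = 1654
accession 11: 1654 + 166 = 1820
accession 12: 1820 + 166 = 1986
accession 13: 1986 + 166 = 2152
accession 14: 2152 + 166 = 2318
accession 15: 2318 + 166 = 2484
accession 16: 2484 + 166 = 2650
accession 17: 2650 + 166 = 2816
accession 18: 2816 + 166 = 2982
accession 19: 2982 + 166 = 3148
accession 20: 3148 + 166 = 3314
accession 21: 3314 + 166 = 3480
accession 22: 3480 + 166 = 3646
accession 23: 3646 + 166 = 3812
accession 24: 3812 + 166 = 3978
accession 25: 3978 + 166 = 4144
accession 26: 4144 + 166 = 4310
accession 27: 4310 + 166 = 4476
accession 28: 4476 + 166 = 4642

160, 326, 492, 658, 824, 990, 1156, 1322, 1488, 1654, 1820, 1986, 2152, 2318, 2484, 2650, 2816, 2982, 3148, 3314, 3480, 3646, 3812, 3978, 4144, 4310, 4476, 4642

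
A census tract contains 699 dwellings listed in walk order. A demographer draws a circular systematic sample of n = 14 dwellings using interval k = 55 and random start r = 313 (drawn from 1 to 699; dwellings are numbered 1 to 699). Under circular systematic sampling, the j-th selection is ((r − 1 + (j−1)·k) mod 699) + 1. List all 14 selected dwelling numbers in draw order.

Selection 1: 313
Selection 2: 313 + 55 = 368
Selection 3: 368 + 55 = 423
Selection 4: 423 + 55 = 478
Selection 5: 478 + 55 = 533
Selection 6: 533 + 55 = 588
Selection 7: 588 + 55 = 643
Selection 8: 643 + 55 = 698
Selection 9: 698 + 55 = 753 → 753 − 699 = 54
Selection 10: 54 + 55 = 109
Selection 11: 109 + 55 = 164
Selection 12: 164 + 55 = 219
Selection 13: 219 + 55 = 274
Selection 14: 274 + 55 = 329

313, 368, 423, 478, 533, 588, 643, 698, 54, 109, 164, 219, 274, 329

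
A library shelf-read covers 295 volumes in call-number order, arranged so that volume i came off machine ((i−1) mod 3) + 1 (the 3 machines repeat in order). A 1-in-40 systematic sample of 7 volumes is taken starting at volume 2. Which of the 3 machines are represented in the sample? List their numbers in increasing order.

Consecutive selections differ by k = 40, so their machine numbers differ by 40 mod 3 = 1.
gcd(40, 3) = 1, so the sample visits 3/1 = 3 distinct residues mod 3.
Start 2 is machine 2; the machines hit are 1, 2, 3.

1, 2, 3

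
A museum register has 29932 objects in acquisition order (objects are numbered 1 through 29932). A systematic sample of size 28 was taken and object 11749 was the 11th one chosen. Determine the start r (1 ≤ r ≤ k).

k = 29932/28 = 1069
r = 11749 − (11−1)×1069 = 11749 − 10690 = 1059

1059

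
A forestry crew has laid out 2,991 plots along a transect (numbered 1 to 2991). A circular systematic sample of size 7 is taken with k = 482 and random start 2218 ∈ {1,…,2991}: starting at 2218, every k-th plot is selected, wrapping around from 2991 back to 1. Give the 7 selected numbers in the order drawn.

Selection 1: 2218
Selection 2: 2218 + 482 = 2700
Selection 3: 2700 + 482 = 3182 → 3182 − 2991 = 191
Selection 4: 191 + 482 = 673
Selection 5: 673 + 482 = 1155
Selection 6: 1155 + 482 = 1637
Selection 7: 1637 + 482 = 2119

2218, 2700, 191, 673, 1155, 1637, 2119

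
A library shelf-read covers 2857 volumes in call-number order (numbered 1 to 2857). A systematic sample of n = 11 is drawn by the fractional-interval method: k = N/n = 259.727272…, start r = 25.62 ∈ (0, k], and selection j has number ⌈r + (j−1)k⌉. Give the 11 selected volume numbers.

j=1: r + 0k = 25.62 → ⌈·⌉ = 26
j=2: r + 1k = 285.347272… → ⌈·⌉ = 286
j=3: r + 2k = 545.074545… → ⌈·⌉ = 546
j=4: r + 3k = 804.801818… → ⌈·⌉ = 805
j=5: r + 4k = 1064.529090… → ⌈·⌉ = 1065
j=6: r + 5k = 1324.256363… → ⌈·⌉ = 1325
j=7: r + 6k = 1583.983636… → ⌈·⌉ = 1584
j=8: r + 7k = 1843.710909… → ⌈·⌉ = 1844
j=9: r + 8k = 2103.438181… → ⌈·⌉ = 2104
j=10: r + 9k = 2363.165454… → ⌈·⌉ = 2364
j=11: r + 10k = 2622.892727… → ⌈·⌉ = 2623

26, 286, 546, 805, 1065, 1325, 1584, 1844, 2104, 2364, 2623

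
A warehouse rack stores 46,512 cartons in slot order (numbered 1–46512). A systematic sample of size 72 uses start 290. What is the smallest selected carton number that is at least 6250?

6750

k = 46512/72 = 646
Steps past start: ⌈(6250 − 290)/646⌉ = ⌈5960/646⌉ = 10
Selected carton: 290 + 10×646 = 6750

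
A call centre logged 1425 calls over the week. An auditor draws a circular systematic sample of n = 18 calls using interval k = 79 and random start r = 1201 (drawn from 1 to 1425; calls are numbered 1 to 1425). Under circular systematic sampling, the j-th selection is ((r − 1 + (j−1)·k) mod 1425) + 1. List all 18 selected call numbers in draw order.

Selection 1: 1201
Selection 2: 1201 + 79 = 1280
Selection 3: 1280 + 79 = 1359
Selection 4: 1359 + 79 = 1438 → 1438 − 1425 = 13
Selection 5: 13 + 79 = 92
Selection 6: 92 + 79 = 171
Selection 7: 171 + 79 = 250
Selection 8: 250 + 79 = 329
Selection 9: 329 + 79 = 408
Selection 10: 408 + 79 = 487
Selection 11: 487 + 79 = 566
Selection 12: 566 + 79 = 645
Selection 13: 645 + 79 = 724
Selection 14: 724 + 79 = 803
Selection 15: 803 + 79 = 882
Selection 16: 882 + 79 = 961
Selection 17: 961 + 79 = 1040
Selection 18: 1040 + 79 = 1119

1201, 1280, 1359, 13, 92, 171, 250, 329, 408, 487, 566, 645, 724, 803, 882, 961, 1040, 1119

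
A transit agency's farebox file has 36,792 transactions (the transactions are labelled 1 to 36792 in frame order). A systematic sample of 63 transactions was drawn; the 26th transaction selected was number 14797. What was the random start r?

197

k = 36792/63 = 584
r = 14797 − (26−1)×584 = 14797 − 14600 = 197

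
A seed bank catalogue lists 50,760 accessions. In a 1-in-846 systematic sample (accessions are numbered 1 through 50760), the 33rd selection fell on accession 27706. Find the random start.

k = 846
r = 27706 − (33−1)×846 = 27706 − 27072 = 634

634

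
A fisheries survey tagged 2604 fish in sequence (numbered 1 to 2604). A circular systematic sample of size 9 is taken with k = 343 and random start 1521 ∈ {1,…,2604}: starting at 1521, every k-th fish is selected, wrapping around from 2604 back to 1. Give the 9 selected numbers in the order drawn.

Selection 1: 1521
Selection 2: 1521 + 343 = 1864
Selection 3: 1864 + 343 = 2207
Selection 4: 2207 + 343 = 2550
Selection 5: 2550 + 343 = 2893 → 2893 − 2604 = 289
Selection 6: 289 + 343 = 632
Selection 7: 632 + 343 = 975
Selection 8: 975 + 343 = 1318
Selection 9: 1318 + 343 = 1661

1521, 1864, 2207, 2550, 289, 632, 975, 1318, 1661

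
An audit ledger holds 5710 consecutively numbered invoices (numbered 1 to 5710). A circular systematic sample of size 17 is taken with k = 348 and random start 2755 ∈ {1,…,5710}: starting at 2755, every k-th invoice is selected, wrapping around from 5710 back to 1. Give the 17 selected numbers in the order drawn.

Selection 1: 2755
Selection 2: 2755 + 348 = 3103
Selection 3: 3103 + 348 = 3451
Selection 4: 3451 + 348 = 3799
Selection 5: 3799 + 348 = 4147
Selection 6: 4147 + 348 = 4495
Selection 7: 4495 + 348 = 4843
Selection 8: 4843 + 348 = 5191
Selection 9: 5191 + 348 = 5539
Selection 10: 5539 + 348 = 5887 → 5887 − 5710 = 177
Selection 11: 177 + 348 = 525
Selection 12: 525 + 348 = 873
Selection 13: 873 + 348 = 1221
Selection 14: 1221 + 348 = 1569
Selection 15: 1569 + 348 = 1917
Selection 16: 1917 + 348 = 2265
Selection 17: 2265 + 348 = 2613

2755, 3103, 3451, 3799, 4147, 4495, 4843, 5191, 5539, 177, 525, 873, 1221, 1569, 1917, 2265, 2613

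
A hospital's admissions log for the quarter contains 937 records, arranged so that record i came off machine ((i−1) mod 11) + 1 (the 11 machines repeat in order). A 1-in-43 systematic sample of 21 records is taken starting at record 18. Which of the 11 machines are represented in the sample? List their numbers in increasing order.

Consecutive selections differ by k = 43, so their machine numbers differ by 43 mod 11 = 10.
gcd(43, 11) = 1, so the sample visits 11/1 = 11 distinct residues mod 11.
Start 18 is machine 7; the machines hit are 1, 2, 3, 4, 5, 6, 7, 8, 9, 10, 11.

1, 2, 3, 4, 5, 6, 7, 8, 9, 10, 11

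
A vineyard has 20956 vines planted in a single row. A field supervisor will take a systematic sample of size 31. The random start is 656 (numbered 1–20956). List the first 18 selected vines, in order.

656, 1332, 2008, 2684, 3360, 4036, 4712, 5388, 6064, 6740, 7416, 8092, 8768, 9444, 10120, 10796, 11472, 12148

k = N/n = 20956/31 = 676
vine 1: 656
vine 2: 656 + 676 = 1332
vine 3: 1332 + 676 = 2008
vine 4: 2008 + 676 = 2684
vine 5: 2684 + 676 = 3360
vine 6: 3360 + 676 = 4036
vine 7: 4036 + 676 = 4712
vine 8: 4712 + 676 = 5388
vine 9: 5388 + 676 = 6064
vine 10: 6064 + 676 = 6740
vine 11: 6740 + 676 = 7416
vine 12: 7416 + 676 = 8092
vine 13: 8092 + 676 = 8768
vine 14: 8768 + 676 = 9444
vine 15: 9444 + 676 = 10120
vine 16: 10120 + 676 = 10796
vine 17: 10796 + 676 = 11472
vine 18: 11472 + 676 = 12148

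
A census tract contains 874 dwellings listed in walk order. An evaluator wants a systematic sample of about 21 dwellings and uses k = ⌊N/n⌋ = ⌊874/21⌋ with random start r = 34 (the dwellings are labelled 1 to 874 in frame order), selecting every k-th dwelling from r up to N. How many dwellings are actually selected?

k = ⌊874/21⌋ = 41
Achieved size = ⌊(874 − 34)/41⌋ + 1 = ⌊840/41⌋ + 1 = 20 + 1 = 21
(last selection: 34 + 20×41 = 854 ≤ 874; next would be 895 > 874)

21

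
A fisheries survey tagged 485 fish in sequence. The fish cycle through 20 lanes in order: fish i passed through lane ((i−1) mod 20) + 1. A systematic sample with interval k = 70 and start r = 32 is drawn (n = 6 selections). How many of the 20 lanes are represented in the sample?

2

Consecutive selections differ by k = 70, so their lane numbers differ by 70 mod 20 = 10.
gcd(70, 20) = 10, so the sample visits 20/10 = 2 distinct residues mod 20.
Start 32 is lane 12; the lanes hit are 2, 12.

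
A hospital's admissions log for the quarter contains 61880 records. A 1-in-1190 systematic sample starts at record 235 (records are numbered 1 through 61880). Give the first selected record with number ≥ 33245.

33555

k = 1190
Steps past start: ⌈(33245 − 235)/1190⌉ = ⌈33010/1190⌉ = 28
Selected record: 235 + 28×1190 = 33555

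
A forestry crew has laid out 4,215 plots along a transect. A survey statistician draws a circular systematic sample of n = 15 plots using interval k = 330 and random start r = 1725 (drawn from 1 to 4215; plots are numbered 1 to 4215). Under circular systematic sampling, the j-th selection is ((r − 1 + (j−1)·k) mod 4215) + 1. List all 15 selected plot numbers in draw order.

1725, 2055, 2385, 2715, 3045, 3375, 3705, 4035, 150, 480, 810, 1140, 1470, 1800, 2130

Selection 1: 1725
Selection 2: 1725 + 330 = 2055
Selection 3: 2055 + 330 = 2385
Selection 4: 2385 + 330 = 2715
Selection 5: 2715 + 330 = 3045
Selection 6: 3045 + 330 = 3375
Selection 7: 3375 + 330 = 3705
Selection 8: 3705 + 330 = 4035
Selection 9: 4035 + 330 = 4365 → 4365 − 4215 = 150
Selection 10: 150 + 330 = 480
Selection 11: 480 + 330 = 810
Selection 12: 810 + 330 = 1140
Selection 13: 1140 + 330 = 1470
Selection 14: 1470 + 330 = 1800
Selection 15: 1800 + 330 = 2130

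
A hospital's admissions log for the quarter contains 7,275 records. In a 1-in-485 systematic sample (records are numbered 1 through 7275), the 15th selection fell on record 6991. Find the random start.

201

k = 485
r = 6991 − (15−1)×485 = 6991 − 6790 = 201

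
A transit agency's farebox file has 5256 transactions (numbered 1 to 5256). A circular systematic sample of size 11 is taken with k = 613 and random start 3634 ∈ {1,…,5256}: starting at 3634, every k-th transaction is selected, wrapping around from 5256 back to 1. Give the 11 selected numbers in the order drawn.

3634, 4247, 4860, 217, 830, 1443, 2056, 2669, 3282, 3895, 4508

Selection 1: 3634
Selection 2: 3634 + 613 = 4247
Selection 3: 4247 + 613 = 4860
Selection 4: 4860 + 613 = 5473 → 5473 − 5256 = 217
Selection 5: 217 + 613 = 830
Selection 6: 830 + 613 = 1443
Selection 7: 1443 + 613 = 2056
Selection 8: 2056 + 613 = 2669
Selection 9: 2669 + 613 = 3282
Selection 10: 3282 + 613 = 3895
Selection 11: 3895 + 613 = 4508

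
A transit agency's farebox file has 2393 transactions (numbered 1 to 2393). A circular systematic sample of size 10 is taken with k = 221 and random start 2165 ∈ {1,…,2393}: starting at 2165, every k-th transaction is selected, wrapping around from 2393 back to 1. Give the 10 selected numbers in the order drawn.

Selection 1: 2165
Selection 2: 2165 + 221 = 2386
Selection 3: 2386 + 221 = 2607 → 2607 − 2393 = 214
Selection 4: 214 + 221 = 435
Selection 5: 435 + 221 = 656
Selection 6: 656 + 221 = 877
Selection 7: 877 + 221 = 1098
Selection 8: 1098 + 221 = 1319
Selection 9: 1319 + 221 = 1540
Selection 10: 1540 + 221 = 1761

2165, 2386, 214, 435, 656, 877, 1098, 1319, 1540, 1761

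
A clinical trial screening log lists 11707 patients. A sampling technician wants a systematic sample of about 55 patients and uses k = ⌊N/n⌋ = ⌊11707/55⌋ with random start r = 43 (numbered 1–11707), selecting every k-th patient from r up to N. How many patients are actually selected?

56

k = ⌊11707/55⌋ = 212
Achieved size = ⌊(11707 − 43)/212⌋ + 1 = ⌊11664/212⌋ + 1 = 55 + 1 = 56
(last selection: 43 + 55×212 = 11703 ≤ 11707; next would be 11915 > 11707)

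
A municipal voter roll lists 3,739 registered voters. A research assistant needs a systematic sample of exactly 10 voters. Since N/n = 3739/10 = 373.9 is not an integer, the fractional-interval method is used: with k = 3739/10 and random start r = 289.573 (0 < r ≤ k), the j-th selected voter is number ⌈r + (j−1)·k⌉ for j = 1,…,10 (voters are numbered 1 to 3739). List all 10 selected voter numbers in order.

j=1: r + 0k = 289.573 → ⌈·⌉ = 290
j=2: r + 1k = 663.473 → ⌈·⌉ = 664
j=3: r + 2k = 1037.373 → ⌈·⌉ = 1038
j=4: r + 3k = 1411.273 → ⌈·⌉ = 1412
j=5: r + 4k = 1785.173 → ⌈·⌉ = 1786
j=6: r + 5k = 2159.073 → ⌈·⌉ = 2160
j=7: r + 6k = 2532.973 → ⌈·⌉ = 2533
j=8: r + 7k = 2906.873 → ⌈·⌉ = 2907
j=9: r + 8k = 3280.773 → ⌈·⌉ = 3281
j=10: r + 9k = 3654.673 → ⌈·⌉ = 3655

290, 664, 1038, 1412, 1786, 2160, 2533, 2907, 3281, 3655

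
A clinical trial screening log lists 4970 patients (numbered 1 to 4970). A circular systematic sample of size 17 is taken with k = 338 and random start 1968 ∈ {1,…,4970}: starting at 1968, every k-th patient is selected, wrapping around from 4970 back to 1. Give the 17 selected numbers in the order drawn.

Selection 1: 1968
Selection 2: 1968 + 338 = 2306
Selection 3: 2306 + 338 = 2644
Selection 4: 2644 + 338 = 2982
Selection 5: 2982 + 338 = 3320
Selection 6: 3320 + 338 = 3658
Selection 7: 3658 + 338 = 3996
Selection 8: 3996 + 338 = 4334
Selection 9: 4334 + 338 = 4672
Selection 10: 4672 + 338 = 5010 → 5010 − 4970 = 40
Selection 11: 40 + 338 = 378
Selection 12: 378 + 338 = 716
Selection 13: 716 + 338 = 1054
Selection 14: 1054 + 338 = 1392
Selection 15: 1392 + 338 = 1730
Selection 16: 1730 + 338 = 2068
Selection 17: 2068 + 338 = 2406

1968, 2306, 2644, 2982, 3320, 3658, 3996, 4334, 4672, 40, 378, 716, 1054, 1392, 1730, 2068, 2406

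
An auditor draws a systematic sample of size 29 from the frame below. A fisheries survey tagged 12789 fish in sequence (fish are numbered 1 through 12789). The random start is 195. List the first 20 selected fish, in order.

k = N/n = 12789/29 = 441
fish 1: 195
fish 2: 195 + 441 = 636
fish 3: 636 + 441 = 1077
fish 4: 1077 + 441 = 1518
fish 5: 1518 + 441 = 1959
fish 6: 1959 + 441 = 2400
fish 7: 2400 + 441 = 2841
fish 8: 2841 + 441 = 3282
fish 9: 3282 + 441 = 3723
fish 10: 3723 + 441 = 4164
fish 11: 4164 + 441 = 4605
fish 12: 4605 + 441 = 5046
fish 13: 5046 + 441 = 5487
fish 14: 5487 + 441 = 5928
fish 15: 5928 + 441 = 6369
fish 16: 6369 + 441 = 6810
fish 17: 6810 + 441 = 7251
fish 18: 7251 + 441 = 7692
fish 19: 7692 + 441 = 8133
fish 20: 8133 + 441 = 8574

195, 636, 1077, 1518, 1959, 2400, 2841, 3282, 3723, 4164, 4605, 5046, 5487, 5928, 6369, 6810, 7251, 7692, 8133, 8574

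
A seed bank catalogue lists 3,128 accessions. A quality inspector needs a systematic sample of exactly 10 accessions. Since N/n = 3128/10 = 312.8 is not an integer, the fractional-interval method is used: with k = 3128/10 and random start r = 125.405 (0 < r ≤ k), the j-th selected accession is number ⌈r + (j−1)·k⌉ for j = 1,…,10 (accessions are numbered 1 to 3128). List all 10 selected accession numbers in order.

126, 439, 752, 1064, 1377, 1690, 2003, 2316, 2628, 2941

j=1: r + 0k = 125.405 → ⌈·⌉ = 126
j=2: r + 1k = 438.205 → ⌈·⌉ = 439
j=3: r + 2k = 751.005 → ⌈·⌉ = 752
j=4: r + 3k = 1063.805 → ⌈·⌉ = 1064
j=5: r + 4k = 1376.605 → ⌈·⌉ = 1377
j=6: r + 5k = 1689.405 → ⌈·⌉ = 1690
j=7: r + 6k = 2002.205 → ⌈·⌉ = 2003
j=8: r + 7k = 2315.005 → ⌈·⌉ = 2316
j=9: r + 8k = 2627.805 → ⌈·⌉ = 2628
j=10: r + 9k = 2940.605 → ⌈·⌉ = 2941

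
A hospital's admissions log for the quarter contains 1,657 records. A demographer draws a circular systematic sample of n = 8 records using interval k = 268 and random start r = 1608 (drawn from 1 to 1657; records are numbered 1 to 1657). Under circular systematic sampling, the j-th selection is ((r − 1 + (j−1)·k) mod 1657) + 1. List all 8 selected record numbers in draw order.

1608, 219, 487, 755, 1023, 1291, 1559, 170

Selection 1: 1608
Selection 2: 1608 + 268 = 1876 → 1876 − 1657 = 219
Selection 3: 219 + 268 = 487
Selection 4: 487 + 268 = 755
Selection 5: 755 + 268 = 1023
Selection 6: 1023 + 268 = 1291
Selection 7: 1291 + 268 = 1559
Selection 8: 1559 + 268 = 1827 → 1827 − 1657 = 170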